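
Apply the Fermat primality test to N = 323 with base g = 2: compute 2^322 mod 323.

2^1 ≡ 2 (mod 323)
2^2 ≡ 2^2 = 4 ≡ 4 (mod 323)
2^4 ≡ 4^2 = 16 ≡ 16 (mod 323)
2^8 ≡ 16^2 = 256 ≡ 256 (mod 323)
2^16 ≡ 256^2 = 65536 ≡ 290 (mod 323)
2^32 ≡ 290^2 = 84100 ≡ 120 (mod 323)
2^64 ≡ 120^2 = 14400 ≡ 188 (mod 323)
2^128 ≡ 188^2 = 35344 ≡ 137 (mod 323)
2^256 ≡ 137^2 = 18769 ≡ 35 (mod 323)
322 = 256 + 64 + 2 in binary powers of 2.
So 2^322 ≡ 35 · 188 · 4 ≡ 157 (mod 323).
Since 157 ≠ 1, base 2 is a Fermat witness: 323 is composite.

157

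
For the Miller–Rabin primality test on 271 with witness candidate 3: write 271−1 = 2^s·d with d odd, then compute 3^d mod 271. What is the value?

271 − 1 = 270 = 2^1 · 135, so d = 135.
3^1 ≡ 3 (mod 271)
3^2 ≡ 3^2 = 9 ≡ 9 (mod 271)
3^4 ≡ 9^2 = 81 ≡ 81 (mod 271)
3^8 ≡ 81^2 = 6561 ≡ 57 (mod 271)
3^16 ≡ 57^2 = 3249 ≡ 268 (mod 271)
3^32 ≡ 268^2 = 71824 ≡ 9 (mod 271)
3^64 ≡ 9^2 = 81 ≡ 81 (mod 271)
3^128 ≡ 81^2 = 6561 ≡ 57 (mod 271)
135 = 128 + 4 + 2 + 1 in binary powers of 2.
So 3^135 ≡ 57 · 81 · 9 · 3 ≡ 270 (mod 271).
Since 3^d ≡ 270 (mod 271), base 3 does not prove 271 composite.

270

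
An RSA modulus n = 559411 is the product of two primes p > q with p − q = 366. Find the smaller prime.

Since p = q + 366, we have 559411 = q(q + 366), so q² + 366q − 559411 = 0.
Discriminant: 366² + 4·559411 = 133956 + 2237644 = 2371600; √2371600 = 1540.
q = (−366 + 1540)/2 = 587, and p = q + 366 = 953.
Check: 587 · 953 = 559411.

587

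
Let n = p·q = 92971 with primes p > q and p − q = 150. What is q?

Since p = q + 150, we have 92971 = q(q + 150), so q² + 150q − 92971 = 0.
Discriminant: 150² + 4·92971 = 22500 + 371884 = 394384; √394384 = 628.
q = (−150 + 628)/2 = 239, and p = q + 150 = 389.
Check: 239 · 389 = 92971.

239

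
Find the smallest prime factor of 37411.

11

37411 is odd.
Digit sum 16, not divisible by 3.
Ends in 1: not divisible by 5.
7: 37411 = 7·5344 + 3
11: 37411 = 11·3401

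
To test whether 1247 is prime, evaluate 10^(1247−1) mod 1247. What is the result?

608

10^1 ≡ 10 (mod 1247)
10^2 ≡ 10^2 = 100 ≡ 100 (mod 1247)
10^4 ≡ 100^2 = 10000 ≡ 24 (mod 1247)
10^8 ≡ 24^2 = 576 ≡ 576 (mod 1247)
10^16 ≡ 576^2 = 331776 ≡ 74 (mod 1247)
10^32 ≡ 74^2 = 5476 ≡ 488 (mod 1247)
10^64 ≡ 488^2 = 238144 ≡ 1214 (mod 1247)
10^128 ≡ 1214^2 = 1473796 ≡ 1089 (mod 1247)
10^256 ≡ 1089^2 = 1185921 ≡ 24 (mod 1247)
10^512 ≡ 24^2 = 576 ≡ 576 (mod 1247)
10^1024 ≡ 576^2 = 331776 ≡ 74 (mod 1247)
1246 = 1024 + 128 + 64 + 16 + 8 + 4 + 2 in binary powers of 2.
So 10^1246 ≡ 74 · 1089 · 1214 · 74 · 576 · 24 · 100 ≡ 608 (mod 1247).
Since 608 ≠ 1, base 10 is a Fermat witness: 1247 is composite.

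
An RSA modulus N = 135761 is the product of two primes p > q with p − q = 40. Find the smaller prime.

349

Since p = q + 40, we have 135761 = q(q + 40), so q² + 40q − 135761 = 0.
Discriminant: 40² + 4·135761 = 1600 + 543044 = 544644; √544644 = 738.
q = (−40 + 738)/2 = 349, and p = q + 40 = 389.
Check: 349 · 389 = 135761.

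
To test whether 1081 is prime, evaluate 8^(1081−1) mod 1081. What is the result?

8^1 ≡ 8 (mod 1081)
8^2 ≡ 8^2 = 64 ≡ 64 (mod 1081)
8^4 ≡ 64^2 = 4096 ≡ 853 (mod 1081)
8^8 ≡ 853^2 = 727609 ≡ 96 (mod 1081)
8^16 ≡ 96^2 = 9216 ≡ 568 (mod 1081)
8^32 ≡ 568^2 = 322624 ≡ 486 (mod 1081)
8^64 ≡ 486^2 = 236196 ≡ 538 (mod 1081)
8^128 ≡ 538^2 = 289444 ≡ 817 (mod 1081)
8^256 ≡ 817^2 = 667489 ≡ 512 (mod 1081)
8^512 ≡ 512^2 = 262144 ≡ 542 (mod 1081)
8^1024 ≡ 542^2 = 293764 ≡ 813 (mod 1081)
1080 = 1024 + 32 + 16 + 8 in binary powers of 2.
So 8^1080 ≡ 813 · 486 · 568 · 96 ≡ 570 (mod 1081).
Since 570 ≠ 1, base 8 is a Fermat witness: 1081 is composite.

570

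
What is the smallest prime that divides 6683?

6683 is odd.
Digit sum 23, not divisible by 3.
Ends in 3: not divisible by 5.
7: 6683 = 7·954 + 5
11: 6683 = 11·607 + 6
13: 6683 = 13·514 + 1
17: 6683 = 17·393 + 2
19: 6683 = 19·351 + 14
23: 6683 = 23·290 + 13
29: 6683 = 29·230 + 13
31: 6683 = 31·215 + 18
37: 6683 = 37·180 + 23
41: 6683 = 41·163

41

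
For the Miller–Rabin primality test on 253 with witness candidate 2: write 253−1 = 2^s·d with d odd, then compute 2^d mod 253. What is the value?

253 − 1 = 252 = 2^2 · 63, so d = 63.
2^1 ≡ 2 (mod 253)
2^2 ≡ 2^2 = 4 ≡ 4 (mod 253)
2^4 ≡ 4^2 = 16 ≡ 16 (mod 253)
2^8 ≡ 16^2 = 256 ≡ 3 (mod 253)
2^16 ≡ 3^2 = 9 ≡ 9 (mod 253)
2^32 ≡ 9^2 = 81 ≡ 81 (mod 253)
63 = 32 + 16 + 8 + 4 + 2 + 1 in binary powers of 2.
So 2^63 ≡ 81 · 9 · 3 · 16 · 4 · 2 ≡ 118 (mod 253).
Squaring chain: 118 → 9; never reaches −1, so base 2 is a Miller–Rabin witness that 253 is composite.

118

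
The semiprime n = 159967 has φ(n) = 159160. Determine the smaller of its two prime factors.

φ(n) = (p−1)(q−1) = n − (p+q) + 1, so p + q = 159967 − 159160 + 1 = 808.
p and q are the roots of t² − 808t + 159967 = 0.
Discriminant: 808² − 4·159967 = 652864 − 639868 = 12996; √12996 = 114.
q = (808 − 114)/2 = 347, p = (808 + 114)/2 = 461.
Check: 347 · 461 = 159967.

347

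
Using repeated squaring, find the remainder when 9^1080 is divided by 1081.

679

9^1 ≡ 9 (mod 1081)
9^2 ≡ 9^2 = 81 ≡ 81 (mod 1081)
9^4 ≡ 81^2 = 6561 ≡ 75 (mod 1081)
9^8 ≡ 75^2 = 5625 ≡ 220 (mod 1081)
9^16 ≡ 220^2 = 48400 ≡ 836 (mod 1081)
9^32 ≡ 836^2 = 698896 ≡ 570 (mod 1081)
9^64 ≡ 570^2 = 324900 ≡ 600 (mod 1081)
9^128 ≡ 600^2 = 360000 ≡ 27 (mod 1081)
9^256 ≡ 27^2 = 729 ≡ 729 (mod 1081)
9^512 ≡ 729^2 = 531441 ≡ 670 (mod 1081)
9^1024 ≡ 670^2 = 448900 ≡ 285 (mod 1081)
1080 = 1024 + 32 + 16 + 8 in binary powers of 2.
So 9^1080 ≡ 285 · 570 · 836 · 220 ≡ 679 (mod 1081).
Since 679 ≠ 1, base 9 is a Fermat witness: 1081 is composite.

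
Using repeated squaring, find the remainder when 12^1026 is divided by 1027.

12^1 ≡ 12 (mod 1027)
12^2 ≡ 12^2 = 144 ≡ 144 (mod 1027)
12^4 ≡ 144^2 = 20736 ≡ 196 (mod 1027)
12^8 ≡ 196^2 = 38416 ≡ 417 (mod 1027)
12^16 ≡ 417^2 = 173889 ≡ 326 (mod 1027)
12^32 ≡ 326^2 = 106276 ≡ 495 (mod 1027)
12^64 ≡ 495^2 = 245025 ≡ 599 (mod 1027)
12^128 ≡ 599^2 = 358801 ≡ 378 (mod 1027)
12^256 ≡ 378^2 = 142884 ≡ 131 (mod 1027)
12^512 ≡ 131^2 = 17161 ≡ 729 (mod 1027)
12^1024 ≡ 729^2 = 531441 ≡ 482 (mod 1027)
1026 = 1024 + 2 in binary powers of 2.
So 12^1026 ≡ 482 · 144 ≡ 599 (mod 1027).
Since 599 ≠ 1, base 12 is a Fermat witness: 1027 is composite.

599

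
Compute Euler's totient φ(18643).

18360

Factor: 18643 = 103 · 181.
φ(18643) = (103−1) · (181−1) = 102 · 180 = 18360.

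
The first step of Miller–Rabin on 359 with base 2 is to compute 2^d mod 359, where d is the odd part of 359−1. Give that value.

359 − 1 = 358 = 2^1 · 179, so d = 179.
2^1 ≡ 2 (mod 359)
2^2 ≡ 2^2 = 4 ≡ 4 (mod 359)
2^4 ≡ 4^2 = 16 ≡ 16 (mod 359)
2^8 ≡ 16^2 = 256 ≡ 256 (mod 359)
2^16 ≡ 256^2 = 65536 ≡ 198 (mod 359)
2^32 ≡ 198^2 = 39204 ≡ 73 (mod 359)
2^64 ≡ 73^2 = 5329 ≡ 303 (mod 359)
2^128 ≡ 303^2 = 91809 ≡ 264 (mod 359)
179 = 128 + 32 + 16 + 2 + 1 in binary powers of 2.
So 2^179 ≡ 264 · 73 · 198 · 4 · 2 ≡ 1 (mod 359).
Since 2^d ≡ 1 (mod 359), base 2 does not prove 359 composite.

1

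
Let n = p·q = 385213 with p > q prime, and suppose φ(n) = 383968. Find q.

φ(n) = (p−1)(q−1) = n − (p+q) + 1, so p + q = 385213 − 383968 + 1 = 1246.
p and q are the roots of t² − 1246t + 385213 = 0.
Discriminant: 1246² − 4·385213 = 1552516 − 1540852 = 11664; √11664 = 108.
q = (1246 − 108)/2 = 569, p = (1246 + 108)/2 = 677.
Check: 569 · 677 = 385213.

569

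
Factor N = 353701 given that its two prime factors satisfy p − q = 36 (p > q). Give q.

577

Since p = q + 36, we have 353701 = q(q + 36), so q² + 36q − 353701 = 0.
Discriminant: 36² + 4·353701 = 1296 + 1414804 = 1416100; √1416100 = 1190.
q = (−36 + 1190)/2 = 577, and p = q + 36 = 613.
Check: 577 · 613 = 353701.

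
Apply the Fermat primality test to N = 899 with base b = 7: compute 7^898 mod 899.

7^1 ≡ 7 (mod 899)
7^2 ≡ 7^2 = 49 ≡ 49 (mod 899)
7^4 ≡ 49^2 = 2401 ≡ 603 (mod 899)
7^8 ≡ 603^2 = 363609 ≡ 413 (mod 899)
7^16 ≡ 413^2 = 170569 ≡ 658 (mod 899)
7^32 ≡ 658^2 = 432964 ≡ 545 (mod 899)
7^64 ≡ 545^2 = 297025 ≡ 355 (mod 899)
7^128 ≡ 355^2 = 126025 ≡ 165 (mod 899)
7^256 ≡ 165^2 = 27225 ≡ 255 (mod 899)
7^512 ≡ 255^2 = 65025 ≡ 297 (mod 899)
898 = 512 + 256 + 128 + 2 in binary powers of 2.
So 7^898 ≡ 297 · 255 · 165 · 49 ≡ 484 (mod 899).
Since 484 ≠ 1, base 7 is a Fermat witness: 899 is composite.

484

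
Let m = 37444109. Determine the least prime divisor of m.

73

37444109 is odd.
Digit sum 32, not divisible by 3.
Ends in 9: not divisible by 5.
7: 37444109 = 7·5349158 + 3
11: 37444109 = 11·3404009 + 10
13: 37444109 = 13·2880316 + 1
17: 37444109 = 17·2202594 + 11
19: 37444109 = 19·1970742 + 11
23: 37444109 = 23·1628004 + 17
29: 37444109 = 29·1291176 + 5
31: 37444109 = 31·1207874 + 15
37: 37444109 = 37·1012002 + 35
41: 37444109 = 41·913270 + 39
43: 37444109 = 43·870793 + 10
47: 37444109 = 47·796683 + 8
53: 37444109 = 53·706492 + 33
59: 37444109 = 59·634645 + 54
61: 37444109 = 61·613837 + 52
67: 37444109 = 67·558867 + 20
71: 37444109 = 71·527381 + 58
73: 37444109 = 73·512933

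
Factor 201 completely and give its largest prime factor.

67

201 = 3 · 67
67 is prime.
So 201 = 3 · 67; the largest prime factor is 67.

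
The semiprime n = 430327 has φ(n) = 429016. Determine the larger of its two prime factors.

φ(n) = (p−1)(q−1) = n − (p+q) + 1, so p + q = 430327 − 429016 + 1 = 1312.
p and q are the roots of t² − 1312t + 430327 = 0.
Discriminant: 1312² − 4·430327 = 1721344 − 1721308 = 36; √36 = 6.
q = (1312 − 6)/2 = 653, p = (1312 + 6)/2 = 659.
Check: 653 · 659 = 430327.

659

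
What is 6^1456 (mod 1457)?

521

6^1 ≡ 6 (mod 1457)
6^2 ≡ 6^2 = 36 ≡ 36 (mod 1457)
6^4 ≡ 36^2 = 1296 ≡ 1296 (mod 1457)
6^8 ≡ 1296^2 = 1679616 ≡ 1152 (mod 1457)
6^16 ≡ 1152^2 = 1327104 ≡ 1234 (mod 1457)
6^32 ≡ 1234^2 = 1522756 ≡ 191 (mod 1457)
6^64 ≡ 191^2 = 36481 ≡ 56 (mod 1457)
6^128 ≡ 56^2 = 3136 ≡ 222 (mod 1457)
6^256 ≡ 222^2 = 49284 ≡ 1203 (mod 1457)
6^512 ≡ 1203^2 = 1447209 ≡ 408 (mod 1457)
6^1024 ≡ 408^2 = 166464 ≡ 366 (mod 1457)
1456 = 1024 + 256 + 128 + 32 + 16 in binary powers of 2.
So 6^1456 ≡ 366 · 1203 · 222 · 191 · 1234 ≡ 521 (mod 1457).
Since 521 ≠ 1, base 6 is a Fermat witness: 1457 is composite.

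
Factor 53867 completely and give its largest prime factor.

83

53867 = 11 · 4897
4897 = 59 · 83
83 is prime.
So 53867 = 11 · 59 · 83; the largest prime factor is 83.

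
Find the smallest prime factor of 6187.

23

6187 is odd.
Digit sum 22, not divisible by 3.
Ends in 7: not divisible by 5.
7: 6187 = 7·883 + 6
11: 6187 = 11·562 + 5
13: 6187 = 13·475 + 12
17: 6187 = 17·363 + 16
19: 6187 = 19·325 + 12
23: 6187 = 23·269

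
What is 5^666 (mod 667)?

5^1 ≡ 5 (mod 667)
5^2 ≡ 5^2 = 25 ≡ 25 (mod 667)
5^4 ≡ 25^2 = 625 ≡ 625 (mod 667)
5^8 ≡ 625^2 = 390625 ≡ 430 (mod 667)
5^16 ≡ 430^2 = 184900 ≡ 141 (mod 667)
5^32 ≡ 141^2 = 19881 ≡ 538 (mod 667)
5^64 ≡ 538^2 = 289444 ≡ 633 (mod 667)
5^128 ≡ 633^2 = 400689 ≡ 489 (mod 667)
5^256 ≡ 489^2 = 239121 ≡ 335 (mod 667)
5^512 ≡ 335^2 = 112225 ≡ 169 (mod 667)
666 = 512 + 128 + 16 + 8 + 2 in binary powers of 2.
So 5^666 ≡ 169 · 489 · 141 · 430 · 25 ≡ 169 (mod 667).
Since 169 ≠ 1, base 5 is a Fermat witness: 667 is composite.

169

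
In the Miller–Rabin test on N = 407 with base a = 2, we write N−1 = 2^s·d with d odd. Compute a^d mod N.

338

407 − 1 = 406 = 2^1 · 203, so d = 203.
2^1 ≡ 2 (mod 407)
2^2 ≡ 2^2 = 4 ≡ 4 (mod 407)
2^4 ≡ 4^2 = 16 ≡ 16 (mod 407)
2^8 ≡ 16^2 = 256 ≡ 256 (mod 407)
2^16 ≡ 256^2 = 65536 ≡ 9 (mod 407)
2^32 ≡ 9^2 = 81 ≡ 81 (mod 407)
2^64 ≡ 81^2 = 6561 ≡ 49 (mod 407)
2^128 ≡ 49^2 = 2401 ≡ 366 (mod 407)
203 = 128 + 64 + 8 + 2 + 1 in binary powers of 2.
So 2^203 ≡ 366 · 49 · 256 · 4 · 2 ≡ 338 (mod 407).
Squaring chain: 338; never reaches −1, so base 2 is a Miller–Rabin witness that 407 is composite.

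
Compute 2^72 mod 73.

1

2^1 ≡ 2 (mod 73)
2^2 ≡ 2^2 = 4 ≡ 4 (mod 73)
2^4 ≡ 4^2 = 16 ≡ 16 (mod 73)
2^8 ≡ 16^2 = 256 ≡ 37 (mod 73)
2^16 ≡ 37^2 = 1369 ≡ 55 (mod 73)
2^32 ≡ 55^2 = 3025 ≡ 32 (mod 73)
2^64 ≡ 32^2 = 1024 ≡ 2 (mod 73)
72 = 64 + 8 in binary powers of 2.
So 2^72 ≡ 2 · 37 ≡ 1 (mod 73).
Since the result is 1, base 2 gives no evidence that 73 is composite.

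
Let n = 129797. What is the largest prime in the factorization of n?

79

129797 = 31 · 4187
4187 = 53 · 79
79 is prime.
So 129797 = 31 · 53 · 79; the largest prime factor is 79.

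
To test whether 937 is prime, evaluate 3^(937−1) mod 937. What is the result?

3^1 ≡ 3 (mod 937)
3^2 ≡ 3^2 = 9 ≡ 9 (mod 937)
3^4 ≡ 9^2 = 81 ≡ 81 (mod 937)
3^8 ≡ 81^2 = 6561 ≡ 2 (mod 937)
3^16 ≡ 2^2 = 4 ≡ 4 (mod 937)
3^32 ≡ 4^2 = 16 ≡ 16 (mod 937)
3^64 ≡ 16^2 = 256 ≡ 256 (mod 937)
3^128 ≡ 256^2 = 65536 ≡ 883 (mod 937)
3^256 ≡ 883^2 = 779689 ≡ 105 (mod 937)
3^512 ≡ 105^2 = 11025 ≡ 718 (mod 937)
936 = 512 + 256 + 128 + 32 + 8 in binary powers of 2.
So 3^936 ≡ 718 · 105 · 883 · 16 · 2 ≡ 1 (mod 937).
Since the result is 1, base 3 gives no evidence that 937 is composite.

1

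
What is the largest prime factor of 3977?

97

3977 = 41 · 97
97 is prime.
So 3977 = 41 · 97; the largest prime factor is 97.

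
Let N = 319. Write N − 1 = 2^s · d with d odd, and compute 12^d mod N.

319 − 1 = 318 = 2^1 · 159, so d = 159.
12^1 ≡ 12 (mod 319)
12^2 ≡ 12^2 = 144 ≡ 144 (mod 319)
12^4 ≡ 144^2 = 20736 ≡ 1 (mod 319)
12^8 ≡ 1^2 = 1 ≡ 1 (mod 319)
12^16 ≡ 1^2 = 1 ≡ 1 (mod 319)
12^32 ≡ 1^2 = 1 ≡ 1 (mod 319)
12^64 ≡ 1^2 = 1 ≡ 1 (mod 319)
12^128 ≡ 1^2 = 1 ≡ 1 (mod 319)
159 = 128 + 16 + 8 + 4 + 2 + 1 in binary powers of 2.
So 12^159 ≡ 1 · 1 · 1 · 1 · 144 · 12 ≡ 133 (mod 319).
Squaring chain: 133; never reaches −1, so base 12 is a Miller–Rabin witness that 319 is composite.

133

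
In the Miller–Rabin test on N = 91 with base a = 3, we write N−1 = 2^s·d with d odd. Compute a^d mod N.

91 − 1 = 90 = 2^1 · 45, so d = 45.
3^1 ≡ 3 (mod 91)
3^2 ≡ 3^2 = 9 ≡ 9 (mod 91)
3^4 ≡ 9^2 = 81 ≡ 81 (mod 91)
3^8 ≡ 81^2 = 6561 ≡ 9 (mod 91)
3^16 ≡ 9^2 = 81 ≡ 81 (mod 91)
3^32 ≡ 81^2 = 6561 ≡ 9 (mod 91)
45 = 32 + 8 + 4 + 1 in binary powers of 2.
So 3^45 ≡ 9 · 9 · 81 · 3 ≡ 27 (mod 91).
Squaring chain: 27; never reaches −1, so base 3 is a Miller–Rabin witness that 91 is composite.

27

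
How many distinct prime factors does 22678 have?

4

22678 = 2 · 11339
11339 = 17 · 667
667 = 23 · 29
22678 = 2 · 17 · 23 · 29, which has 4 distinct prime factors.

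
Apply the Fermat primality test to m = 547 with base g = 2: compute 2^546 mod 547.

2^1 ≡ 2 (mod 547)
2^2 ≡ 2^2 = 4 ≡ 4 (mod 547)
2^4 ≡ 4^2 = 16 ≡ 16 (mod 547)
2^8 ≡ 16^2 = 256 ≡ 256 (mod 547)
2^16 ≡ 256^2 = 65536 ≡ 443 (mod 547)
2^32 ≡ 443^2 = 196249 ≡ 423 (mod 547)
2^64 ≡ 423^2 = 178929 ≡ 60 (mod 547)
2^128 ≡ 60^2 = 3600 ≡ 318 (mod 547)
2^256 ≡ 318^2 = 101124 ≡ 476 (mod 547)
2^512 ≡ 476^2 = 226576 ≡ 118 (mod 547)
546 = 512 + 32 + 2 in binary powers of 2.
So 2^546 ≡ 118 · 423 · 4 ≡ 1 (mod 547).
Since the result is 1, base 2 gives no evidence that 547 is composite.

1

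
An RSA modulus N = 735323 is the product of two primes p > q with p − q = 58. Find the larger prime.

887

Since p = q + 58, we have 735323 = q(q + 58), so q² + 58q − 735323 = 0.
Discriminant: 58² + 4·735323 = 3364 + 2941292 = 2944656; √2944656 = 1716.
q = (−58 + 1716)/2 = 829, and p = q + 58 = 887.
Check: 829 · 887 = 735323.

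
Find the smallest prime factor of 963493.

23

963493 is odd.
Digit sum 34, not divisible by 3.
Ends in 3: not divisible by 5.
7: 963493 = 7·137641 + 6
11: 963493 = 11·87590 + 3
13: 963493 = 13·74114 + 11
17: 963493 = 17·56676 + 1
19: 963493 = 19·50710 + 3
23: 963493 = 23·41891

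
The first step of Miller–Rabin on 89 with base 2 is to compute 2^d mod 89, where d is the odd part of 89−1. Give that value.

1

89 − 1 = 88 = 2^3 · 11, so d = 11.
2^1 ≡ 2 (mod 89)
2^2 ≡ 2^2 = 4 ≡ 4 (mod 89)
2^4 ≡ 4^2 = 16 ≡ 16 (mod 89)
2^8 ≡ 16^2 = 256 ≡ 78 (mod 89)
11 = 8 + 2 + 1 in binary powers of 2.
So 2^11 ≡ 78 · 4 · 2 ≡ 1 (mod 89).
Since 2^d ≡ 1 (mod 89), base 2 does not prove 89 composite.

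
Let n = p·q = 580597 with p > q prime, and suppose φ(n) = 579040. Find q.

617

φ(n) = (p−1)(q−1) = n − (p+q) + 1, so p + q = 580597 − 579040 + 1 = 1558.
p and q are the roots of t² − 1558t + 580597 = 0.
Discriminant: 1558² − 4·580597 = 2427364 − 2322388 = 104976; √104976 = 324.
q = (1558 − 324)/2 = 617, p = (1558 + 324)/2 = 941.
Check: 617 · 941 = 580597.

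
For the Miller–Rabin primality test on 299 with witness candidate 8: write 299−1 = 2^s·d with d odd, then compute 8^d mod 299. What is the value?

151

299 − 1 = 298 = 2^1 · 149, so d = 149.
8^1 ≡ 8 (mod 299)
8^2 ≡ 8^2 = 64 ≡ 64 (mod 299)
8^4 ≡ 64^2 = 4096 ≡ 209 (mod 299)
8^8 ≡ 209^2 = 43681 ≡ 27 (mod 299)
8^16 ≡ 27^2 = 729 ≡ 131 (mod 299)
8^32 ≡ 131^2 = 17161 ≡ 118 (mod 299)
8^64 ≡ 118^2 = 13924 ≡ 170 (mod 299)
8^128 ≡ 170^2 = 28900 ≡ 196 (mod 299)
149 = 128 + 16 + 4 + 1 in binary powers of 2.
So 8^149 ≡ 196 · 131 · 209 · 8 ≡ 151 (mod 299).
Squaring chain: 151; never reaches −1, so base 8 is a Miller–Rabin witness that 299 is composite.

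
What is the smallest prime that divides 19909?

43

19909 is odd.
Digit sum 28, not divisible by 3.
Ends in 9: not divisible by 5.
7: 19909 = 7·2844 + 1
11: 19909 = 11·1809 + 10
13: 19909 = 13·1531 + 6
17: 19909 = 17·1171 + 2
19: 19909 = 19·1047 + 16
23: 19909 = 23·865 + 14
29: 19909 = 29·686 + 15
31: 19909 = 31·642 + 7
37: 19909 = 37·538 + 3
41: 19909 = 41·485 + 24
43: 19909 = 43·463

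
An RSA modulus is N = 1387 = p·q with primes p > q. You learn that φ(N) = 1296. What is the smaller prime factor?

19

φ(n) = (p−1)(q−1) = n − (p+q) + 1, so p + q = 1387 − 1296 + 1 = 92.
p and q are the roots of t² − 92t + 1387 = 0.
Discriminant: 92² − 4·1387 = 8464 − 5548 = 2916; √2916 = 54.
q = (92 − 54)/2 = 19, p = (92 + 54)/2 = 73.
Check: 19 · 73 = 1387.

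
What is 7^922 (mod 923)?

7^1 ≡ 7 (mod 923)
7^2 ≡ 7^2 = 49 ≡ 49 (mod 923)
7^4 ≡ 49^2 = 2401 ≡ 555 (mod 923)
7^8 ≡ 555^2 = 308025 ≡ 666 (mod 923)
7^16 ≡ 666^2 = 443556 ≡ 516 (mod 923)
7^32 ≡ 516^2 = 266256 ≡ 432 (mod 923)
7^64 ≡ 432^2 = 186624 ≡ 178 (mod 923)
7^128 ≡ 178^2 = 31684 ≡ 302 (mod 923)
7^256 ≡ 302^2 = 91204 ≡ 750 (mod 923)
7^512 ≡ 750^2 = 562500 ≡ 393 (mod 923)
922 = 512 + 256 + 128 + 16 + 8 + 2 in binary powers of 2.
So 7^922 ≡ 393 · 750 · 302 · 516 · 666 · 49 ≡ 4 (mod 923).
Since 4 ≠ 1, base 7 is a Fermat witness: 923 is composite.

4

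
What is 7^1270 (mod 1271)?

7^1 ≡ 7 (mod 1271)
7^2 ≡ 7^2 = 49 ≡ 49 (mod 1271)
7^4 ≡ 49^2 = 2401 ≡ 1130 (mod 1271)
7^8 ≡ 1130^2 = 1276900 ≡ 816 (mod 1271)
7^16 ≡ 816^2 = 665856 ≡ 1123 (mod 1271)
7^32 ≡ 1123^2 = 1261129 ≡ 297 (mod 1271)
7^64 ≡ 297^2 = 88209 ≡ 510 (mod 1271)
7^128 ≡ 510^2 = 260100 ≡ 816 (mod 1271)
7^256 ≡ 816^2 = 665856 ≡ 1123 (mod 1271)
7^512 ≡ 1123^2 = 1261129 ≡ 297 (mod 1271)
7^1024 ≡ 297^2 = 88209 ≡ 510 (mod 1271)
1270 = 1024 + 128 + 64 + 32 + 16 + 4 + 2 in binary powers of 2.
So 7^1270 ≡ 510 · 816 · 510 · 297 · 1123 · 1130 · 49 ≡ 893 (mod 1271).
Since 893 ≠ 1, base 7 is a Fermat witness: 1271 is composite.

893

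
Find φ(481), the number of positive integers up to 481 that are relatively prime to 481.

Factor: 481 = 13 · 37.
φ(481) = (13−1) · (37−1) = 12 · 36 = 432.

432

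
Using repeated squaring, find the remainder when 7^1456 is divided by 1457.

7^1 ≡ 7 (mod 1457)
7^2 ≡ 7^2 = 49 ≡ 49 (mod 1457)
7^4 ≡ 49^2 = 2401 ≡ 944 (mod 1457)
7^8 ≡ 944^2 = 891136 ≡ 909 (mod 1457)
7^16 ≡ 909^2 = 826281 ≡ 162 (mod 1457)
7^32 ≡ 162^2 = 26244 ≡ 18 (mod 1457)
7^64 ≡ 18^2 = 324 ≡ 324 (mod 1457)
7^128 ≡ 324^2 = 104976 ≡ 72 (mod 1457)
7^256 ≡ 72^2 = 5184 ≡ 813 (mod 1457)
7^512 ≡ 813^2 = 660969 ≡ 948 (mod 1457)
7^1024 ≡ 948^2 = 898704 ≡ 1192 (mod 1457)
1456 = 1024 + 256 + 128 + 32 + 16 in binary powers of 2.
So 7^1456 ≡ 1192 · 813 · 72 · 18 · 162 ≡ 1278 (mod 1457).
Since 1278 ≠ 1, base 7 is a Fermat witness: 1457 is composite.

1278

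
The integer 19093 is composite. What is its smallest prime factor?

19093 is odd.
Digit sum 22, not divisible by 3.
Ends in 3: not divisible by 5.
7: 19093 = 7·2727 + 4
11: 19093 = 11·1735 + 8
13: 19093 = 13·1468 + 9
17: 19093 = 17·1123 + 2
19: 19093 = 19·1004 + 17
23: 19093 = 23·830 + 3
29: 19093 = 29·658 + 11
31: 19093 = 31·615 + 28
37: 19093 = 37·516 + 1
41: 19093 = 41·465 + 28
43: 19093 = 43·444 + 1
47: 19093 = 47·406 + 11
53: 19093 = 53·360 + 13
59: 19093 = 59·323 + 36
61: 19093 = 61·313

61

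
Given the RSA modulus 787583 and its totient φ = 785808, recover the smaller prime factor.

φ(n) = (p−1)(q−1) = n − (p+q) + 1, so p + q = 787583 − 785808 + 1 = 1776.
p and q are the roots of t² − 1776t + 787583 = 0.
Discriminant: 1776² − 4·787583 = 3154176 − 3150332 = 3844; √3844 = 62.
q = (1776 − 62)/2 = 857, p = (1776 + 62)/2 = 919.
Check: 857 · 919 = 787583.

857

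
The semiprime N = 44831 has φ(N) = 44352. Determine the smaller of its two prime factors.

φ(n) = (p−1)(q−1) = n − (p+q) + 1, so p + q = 44831 − 44352 + 1 = 480.
p and q are the roots of t² − 480t + 44831 = 0.
Discriminant: 480² − 4·44831 = 230400 − 179324 = 51076; √51076 = 226.
q = (480 − 226)/2 = 127, p = (480 + 226)/2 = 353.
Check: 127 · 353 = 44831.

127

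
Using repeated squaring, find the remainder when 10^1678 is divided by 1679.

10^1 ≡ 10 (mod 1679)
10^2 ≡ 10^2 = 100 ≡ 100 (mod 1679)
10^4 ≡ 100^2 = 10000 ≡ 1605 (mod 1679)
10^8 ≡ 1605^2 = 2576025 ≡ 439 (mod 1679)
10^16 ≡ 439^2 = 192721 ≡ 1315 (mod 1679)
10^32 ≡ 1315^2 = 1729225 ≡ 1534 (mod 1679)
10^64 ≡ 1534^2 = 2353156 ≡ 877 (mod 1679)
10^128 ≡ 877^2 = 769129 ≡ 147 (mod 1679)
10^256 ≡ 147^2 = 21609 ≡ 1461 (mod 1679)
10^512 ≡ 1461^2 = 2134521 ≡ 512 (mod 1679)
10^1024 ≡ 512^2 = 262144 ≡ 220 (mod 1679)
1678 = 1024 + 512 + 128 + 8 + 4 + 2 in binary powers of 2.
So 10^1678 ≡ 220 · 512 · 147 · 439 · 1605 · 100 ≡ 995 (mod 1679).
Since 995 ≠ 1, base 10 is a Fermat witness: 1679 is composite.

995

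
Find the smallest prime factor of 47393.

83

47393 is odd.
Digit sum 26, not divisible by 3.
Ends in 3: not divisible by 5.
7: 47393 = 7·6770 + 3
11: 47393 = 11·4308 + 5
13: 47393 = 13·3645 + 8
17: 47393 = 17·2787 + 14
19: 47393 = 19·2494 + 7
23: 47393 = 23·2060 + 13
29: 47393 = 29·1634 + 7
31: 47393 = 31·1528 + 25
37: 47393 = 37·1280 + 33
41: 47393 = 41·1155 + 38
43: 47393 = 43·1102 + 7
47: 47393 = 47·1008 + 17
53: 47393 = 53·894 + 11
59: 47393 = 59·803 + 16
61: 47393 = 61·776 + 57
67: 47393 = 67·707 + 24
71: 47393 = 71·667 + 36
73: 47393 = 73·649 + 16
79: 47393 = 79·599 + 72
83: 47393 = 83·571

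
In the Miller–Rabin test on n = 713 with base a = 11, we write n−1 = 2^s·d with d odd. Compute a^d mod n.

713 − 1 = 712 = 2^3 · 89, so d = 89.
11^1 ≡ 11 (mod 713)
11^2 ≡ 11^2 = 121 ≡ 121 (mod 713)
11^4 ≡ 121^2 = 14641 ≡ 381 (mod 713)
11^8 ≡ 381^2 = 145161 ≡ 422 (mod 713)
11^16 ≡ 422^2 = 178084 ≡ 547 (mod 713)
11^32 ≡ 547^2 = 299209 ≡ 462 (mod 713)
11^64 ≡ 462^2 = 213444 ≡ 257 (mod 713)
89 = 64 + 16 + 8 + 1 in binary powers of 2.
So 11^89 ≡ 257 · 547 · 422 · 11 ≡ 172 (mod 713).
Squaring chain: 172 → 351 → 565; never reaches −1, so base 11 is a Miller–Rabin witness that 713 is composite.

172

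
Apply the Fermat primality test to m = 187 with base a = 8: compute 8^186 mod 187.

47

8^1 ≡ 8 (mod 187)
8^2 ≡ 8^2 = 64 ≡ 64 (mod 187)
8^4 ≡ 64^2 = 4096 ≡ 169 (mod 187)
8^8 ≡ 169^2 = 28561 ≡ 137 (mod 187)
8^16 ≡ 137^2 = 18769 ≡ 69 (mod 187)
8^32 ≡ 69^2 = 4761 ≡ 86 (mod 187)
8^64 ≡ 86^2 = 7396 ≡ 103 (mod 187)
8^128 ≡ 103^2 = 10609 ≡ 137 (mod 187)
186 = 128 + 32 + 16 + 8 + 2 in binary powers of 2.
So 8^186 ≡ 137 · 86 · 69 · 137 · 64 ≡ 47 (mod 187).
Since 47 ≠ 1, base 8 is a Fermat witness: 187 is composite.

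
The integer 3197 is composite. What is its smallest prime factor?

23

3197 is odd.
Digit sum 20, not divisible by 3.
Ends in 7: not divisible by 5.
7: 3197 = 7·456 + 5
11: 3197 = 11·290 + 7
13: 3197 = 13·245 + 12
17: 3197 = 17·188 + 1
19: 3197 = 19·168 + 5
23: 3197 = 23·139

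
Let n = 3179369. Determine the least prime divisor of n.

3179369 is odd.
Digit sum 38, not divisible by 3.
Ends in 9: not divisible by 5.
7: 3179369 = 7·454195 + 4
11: 3179369 = 11·289033 + 6
13: 3179369 = 13·244566 + 11
17: 3179369 = 17·187021 + 12
19: 3179369 = 19·167335 + 4
23: 3179369 = 23·138233 + 10
29: 3179369 = 29·109633 + 12
31: 3179369 = 31·102560 + 9
37: 3179369 = 37·85928 + 33
41: 3179369 = 41·77545 + 24
43: 3179369 = 43·73938 + 35
47: 3179369 = 47·67646 + 7
53: 3179369 = 53·59988 + 5
59: 3179369 = 59·53887 + 36
61: 3179369 = 61·52120 + 49
67: 3179369 = 67·47453 + 18
71: 3179369 = 71·44779 + 60
73: 3179369 = 73·43553

73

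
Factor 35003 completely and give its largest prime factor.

71

35003 = 17 · 2059
2059 = 29 · 71
71 is prime.
So 35003 = 17 · 29 · 71; the largest prime factor is 71.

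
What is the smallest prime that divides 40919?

40919 is odd.
Digit sum 23, not divisible by 3.
Ends in 9: not divisible by 5.
7: 40919 = 7·5845 + 4
11: 40919 = 11·3719 + 10
13: 40919 = 13·3147 + 8
17: 40919 = 17·2407

17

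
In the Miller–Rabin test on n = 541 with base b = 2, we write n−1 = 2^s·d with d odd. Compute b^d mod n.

52

541 − 1 = 540 = 2^2 · 135, so d = 135.
2^1 ≡ 2 (mod 541)
2^2 ≡ 2^2 = 4 ≡ 4 (mod 541)
2^4 ≡ 4^2 = 16 ≡ 16 (mod 541)
2^8 ≡ 16^2 = 256 ≡ 256 (mod 541)
2^16 ≡ 256^2 = 65536 ≡ 75 (mod 541)
2^32 ≡ 75^2 = 5625 ≡ 215 (mod 541)
2^64 ≡ 215^2 = 46225 ≡ 240 (mod 541)
2^128 ≡ 240^2 = 57600 ≡ 254 (mod 541)
135 = 128 + 4 + 2 + 1 in binary powers of 2.
So 2^135 ≡ 254 · 16 · 4 · 2 ≡ 52 (mod 541).
Squaring chain: 52 → 540; reaches −1, so base 2 does not prove 541 composite.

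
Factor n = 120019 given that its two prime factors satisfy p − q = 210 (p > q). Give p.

467

Since p = q + 210, we have 120019 = q(q + 210), so q² + 210q − 120019 = 0.
Discriminant: 210² + 4·120019 = 44100 + 480076 = 524176; √524176 = 724.
q = (−210 + 724)/2 = 257, and p = q + 210 = 467.
Check: 257 · 467 = 120019.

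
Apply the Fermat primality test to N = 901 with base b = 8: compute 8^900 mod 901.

8^1 ≡ 8 (mod 901)
8^2 ≡ 8^2 = 64 ≡ 64 (mod 901)
8^4 ≡ 64^2 = 4096 ≡ 492 (mod 901)
8^8 ≡ 492^2 = 242064 ≡ 596 (mod 901)
8^16 ≡ 596^2 = 355216 ≡ 222 (mod 901)
8^32 ≡ 222^2 = 49284 ≡ 630 (mod 901)
8^64 ≡ 630^2 = 396900 ≡ 460 (mod 901)
8^128 ≡ 460^2 = 211600 ≡ 766 (mod 901)
8^256 ≡ 766^2 = 586756 ≡ 205 (mod 901)
8^512 ≡ 205^2 = 42025 ≡ 579 (mod 901)
900 = 512 + 256 + 128 + 4 in binary powers of 2.
So 8^900 ≡ 579 · 205 · 766 · 492 ≡ 169 (mod 901).
Since 169 ≠ 1, base 8 is a Fermat witness: 901 is composite.

169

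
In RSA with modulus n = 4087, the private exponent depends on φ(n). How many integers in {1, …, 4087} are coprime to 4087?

3960

Factor: 4087 = 61 · 67.
φ(4087) = (61−1) · (67−1) = 60 · 66 = 3960.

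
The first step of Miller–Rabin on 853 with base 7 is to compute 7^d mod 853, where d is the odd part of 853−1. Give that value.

853 − 1 = 852 = 2^2 · 213, so d = 213.
7^1 ≡ 7 (mod 853)
7^2 ≡ 7^2 = 49 ≡ 49 (mod 853)
7^4 ≡ 49^2 = 2401 ≡ 695 (mod 853)
7^8 ≡ 695^2 = 483025 ≡ 227 (mod 853)
7^16 ≡ 227^2 = 51529 ≡ 349 (mod 853)
7^32 ≡ 349^2 = 121801 ≡ 675 (mod 853)
7^64 ≡ 675^2 = 455625 ≡ 123 (mod 853)
7^128 ≡ 123^2 = 15129 ≡ 628 (mod 853)
213 = 128 + 64 + 16 + 4 + 1 in binary powers of 2.
So 7^213 ≡ 628 · 123 · 349 · 695 · 7 ≡ 520 (mod 853).
Squaring chain: 520 → 852; reaches −1, so base 7 does not prove 853 composite.

520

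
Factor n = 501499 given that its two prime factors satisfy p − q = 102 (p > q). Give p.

761

Since p = q + 102, we have 501499 = q(q + 102), so q² + 102q − 501499 = 0.
Discriminant: 102² + 4·501499 = 10404 + 2005996 = 2016400; √2016400 = 1420.
q = (−102 + 1420)/2 = 659, and p = q + 102 = 761.
Check: 659 · 761 = 501499.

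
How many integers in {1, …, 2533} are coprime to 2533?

Factor: 2533 = 17 · 149.
φ(2533) = (17−1) · (149−1) = 16 · 148 = 2368.

2368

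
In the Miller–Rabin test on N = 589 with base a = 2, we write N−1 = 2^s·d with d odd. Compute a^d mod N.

407

589 − 1 = 588 = 2^2 · 147, so d = 147.
2^1 ≡ 2 (mod 589)
2^2 ≡ 2^2 = 4 ≡ 4 (mod 589)
2^4 ≡ 4^2 = 16 ≡ 16 (mod 589)
2^8 ≡ 16^2 = 256 ≡ 256 (mod 589)
2^16 ≡ 256^2 = 65536 ≡ 157 (mod 589)
2^32 ≡ 157^2 = 24649 ≡ 500 (mod 589)
2^64 ≡ 500^2 = 250000 ≡ 264 (mod 589)
2^128 ≡ 264^2 = 69696 ≡ 194 (mod 589)
147 = 128 + 16 + 2 + 1 in binary powers of 2.
So 2^147 ≡ 194 · 157 · 4 · 2 ≡ 407 (mod 589).
Squaring chain: 407 → 140; never reaches −1, so base 2 is a Miller–Rabin witness that 589 is composite.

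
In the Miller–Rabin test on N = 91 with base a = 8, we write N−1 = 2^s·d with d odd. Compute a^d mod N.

91 − 1 = 90 = 2^1 · 45, so d = 45.
8^1 ≡ 8 (mod 91)
8^2 ≡ 8^2 = 64 ≡ 64 (mod 91)
8^4 ≡ 64^2 = 4096 ≡ 1 (mod 91)
8^8 ≡ 1^2 = 1 ≡ 1 (mod 91)
8^16 ≡ 1^2 = 1 ≡ 1 (mod 91)
8^32 ≡ 1^2 = 1 ≡ 1 (mod 91)
45 = 32 + 8 + 4 + 1 in binary powers of 2.
So 8^45 ≡ 1 · 1 · 1 · 8 ≡ 8 (mod 91).
Squaring chain: 8; never reaches −1, so base 8 is a Miller–Rabin witness that 91 is composite.

8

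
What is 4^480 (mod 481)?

417

4^1 ≡ 4 (mod 481)
4^2 ≡ 4^2 = 16 ≡ 16 (mod 481)
4^4 ≡ 16^2 = 256 ≡ 256 (mod 481)
4^8 ≡ 256^2 = 65536 ≡ 120 (mod 481)
4^16 ≡ 120^2 = 14400 ≡ 451 (mod 481)
4^32 ≡ 451^2 = 203401 ≡ 419 (mod 481)
4^64 ≡ 419^2 = 175561 ≡ 477 (mod 481)
4^128 ≡ 477^2 = 227529 ≡ 16 (mod 481)
4^256 ≡ 16^2 = 256 ≡ 256 (mod 481)
480 = 256 + 128 + 64 + 32 in binary powers of 2.
So 4^480 ≡ 256 · 16 · 477 · 419 ≡ 417 (mod 481).
Since 417 ≠ 1, base 4 is a Fermat witness: 481 is composite.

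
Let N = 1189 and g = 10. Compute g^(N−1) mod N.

10^1 ≡ 10 (mod 1189)
10^2 ≡ 10^2 = 100 ≡ 100 (mod 1189)
10^4 ≡ 100^2 = 10000 ≡ 488 (mod 1189)
10^8 ≡ 488^2 = 238144 ≡ 344 (mod 1189)
10^16 ≡ 344^2 = 118336 ≡ 625 (mod 1189)
10^32 ≡ 625^2 = 390625 ≡ 633 (mod 1189)
10^64 ≡ 633^2 = 400689 ≡ 1185 (mod 1189)
10^128 ≡ 1185^2 = 1404225 ≡ 16 (mod 1189)
10^256 ≡ 16^2 = 256 ≡ 256 (mod 1189)
10^512 ≡ 256^2 = 65536 ≡ 141 (mod 1189)
10^1024 ≡ 141^2 = 19881 ≡ 857 (mod 1189)
1188 = 1024 + 128 + 32 + 4 in binary powers of 2.
So 10^1188 ≡ 857 · 16 · 633 · 488 ≡ 426 (mod 1189).
Since 426 ≠ 1, base 10 is a Fermat witness: 1189 is composite.

426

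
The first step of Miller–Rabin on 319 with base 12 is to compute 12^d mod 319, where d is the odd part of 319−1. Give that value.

319 − 1 = 318 = 2^1 · 159, so d = 159.
12^1 ≡ 12 (mod 319)
12^2 ≡ 12^2 = 144 ≡ 144 (mod 319)
12^4 ≡ 144^2 = 20736 ≡ 1 (mod 319)
12^8 ≡ 1^2 = 1 ≡ 1 (mod 319)
12^16 ≡ 1^2 = 1 ≡ 1 (mod 319)
12^32 ≡ 1^2 = 1 ≡ 1 (mod 319)
12^64 ≡ 1^2 = 1 ≡ 1 (mod 319)
12^128 ≡ 1^2 = 1 ≡ 1 (mod 319)
159 = 128 + 16 + 8 + 4 + 2 + 1 in binary powers of 2.
So 12^159 ≡ 1 · 1 · 1 · 1 · 144 · 12 ≡ 133 (mod 319).
Squaring chain: 133; never reaches −1, so base 12 is a Miller–Rabin witness that 319 is composite.

133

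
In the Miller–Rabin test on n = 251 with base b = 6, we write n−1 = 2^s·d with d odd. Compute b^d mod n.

250

251 − 1 = 250 = 2^1 · 125, so d = 125.
6^1 ≡ 6 (mod 251)
6^2 ≡ 6^2 = 36 ≡ 36 (mod 251)
6^4 ≡ 36^2 = 1296 ≡ 41 (mod 251)
6^8 ≡ 41^2 = 1681 ≡ 175 (mod 251)
6^16 ≡ 175^2 = 30625 ≡ 3 (mod 251)
6^32 ≡ 3^2 = 9 ≡ 9 (mod 251)
6^64 ≡ 9^2 = 81 ≡ 81 (mod 251)
125 = 64 + 32 + 16 + 8 + 4 + 1 in binary powers of 2.
So 6^125 ≡ 81 · 9 · 3 · 175 · 41 · 6 ≡ 250 (mod 251).
Since 6^d ≡ 250 (mod 251), base 6 does not prove 251 composite.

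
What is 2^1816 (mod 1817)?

1221

2^1 ≡ 2 (mod 1817)
2^2 ≡ 2^2 = 4 ≡ 4 (mod 1817)
2^4 ≡ 4^2 = 16 ≡ 16 (mod 1817)
2^8 ≡ 16^2 = 256 ≡ 256 (mod 1817)
2^16 ≡ 256^2 = 65536 ≡ 124 (mod 1817)
2^32 ≡ 124^2 = 15376 ≡ 840 (mod 1817)
2^64 ≡ 840^2 = 705600 ≡ 604 (mod 1817)
2^128 ≡ 604^2 = 364816 ≡ 1416 (mod 1817)
2^256 ≡ 1416^2 = 2005056 ≡ 905 (mod 1817)
2^512 ≡ 905^2 = 819025 ≡ 1375 (mod 1817)
2^1024 ≡ 1375^2 = 1890625 ≡ 945 (mod 1817)
1816 = 1024 + 512 + 256 + 16 + 8 in binary powers of 2.
So 2^1816 ≡ 945 · 1375 · 905 · 124 · 256 ≡ 1221 (mod 1817).
Since 1221 ≠ 1, base 2 is a Fermat witness: 1817 is composite.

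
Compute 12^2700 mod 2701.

12^1 ≡ 12 (mod 2701)
12^2 ≡ 12^2 = 144 ≡ 144 (mod 2701)
12^4 ≡ 144^2 = 20736 ≡ 1829 (mod 2701)
12^8 ≡ 1829^2 = 3345241 ≡ 1403 (mod 2701)
12^16 ≡ 1403^2 = 1968409 ≡ 2081 (mod 2701)
12^32 ≡ 2081^2 = 4330561 ≡ 858 (mod 2701)
12^64 ≡ 858^2 = 736164 ≡ 1492 (mod 2701)
12^128 ≡ 1492^2 = 2226064 ≡ 440 (mod 2701)
12^256 ≡ 440^2 = 193600 ≡ 1829 (mod 2701)
12^512 ≡ 1829^2 = 3345241 ≡ 1403 (mod 2701)
12^1024 ≡ 1403^2 = 1968409 ≡ 2081 (mod 2701)
12^2048 ≡ 2081^2 = 4330561 ≡ 858 (mod 2701)
2700 = 2048 + 512 + 128 + 8 + 4 in binary powers of 2.
So 12^2700 ≡ 858 · 1403 · 440 · 1403 · 1829 ≡ 1 (mod 2701).
Since the result is 1, base 12 gives no evidence that 2701 is composite.

1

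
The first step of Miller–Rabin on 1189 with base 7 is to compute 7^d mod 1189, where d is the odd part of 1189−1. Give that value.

604

1189 − 1 = 1188 = 2^2 · 297, so d = 297.
7^1 ≡ 7 (mod 1189)
7^2 ≡ 7^2 = 49 ≡ 49 (mod 1189)
7^4 ≡ 49^2 = 2401 ≡ 23 (mod 1189)
7^8 ≡ 23^2 = 529 ≡ 529 (mod 1189)
7^16 ≡ 529^2 = 279841 ≡ 426 (mod 1189)
7^32 ≡ 426^2 = 181476 ≡ 748 (mod 1189)
7^64 ≡ 748^2 = 559504 ≡ 674 (mod 1189)
7^128 ≡ 674^2 = 454276 ≡ 78 (mod 1189)
7^256 ≡ 78^2 = 6084 ≡ 139 (mod 1189)
297 = 256 + 32 + 8 + 1 in binary powers of 2.
So 7^297 ≡ 139 · 748 · 529 · 7 ≡ 604 (mod 1189).
Squaring chain: 604 → 982; never reaches −1, so base 7 is a Miller–Rabin witness that 1189 is composite.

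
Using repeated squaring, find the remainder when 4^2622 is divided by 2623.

4^1 ≡ 4 (mod 2623)
4^2 ≡ 4^2 = 16 ≡ 16 (mod 2623)
4^4 ≡ 16^2 = 256 ≡ 256 (mod 2623)
4^8 ≡ 256^2 = 65536 ≡ 2584 (mod 2623)
4^16 ≡ 2584^2 = 6677056 ≡ 1521 (mod 2623)
4^32 ≡ 1521^2 = 2313441 ≡ 2578 (mod 2623)
4^64 ≡ 2578^2 = 6646084 ≡ 2025 (mod 2623)
4^128 ≡ 2025^2 = 4100625 ≡ 876 (mod 2623)
4^256 ≡ 876^2 = 767376 ≡ 1460 (mod 2623)
4^512 ≡ 1460^2 = 2131600 ≡ 1724 (mod 2623)
4^1024 ≡ 1724^2 = 2972176 ≡ 317 (mod 2623)
4^2048 ≡ 317^2 = 100489 ≡ 815 (mod 2623)
2622 = 2048 + 512 + 32 + 16 + 8 + 4 + 2 in binary powers of 2.
So 4^2622 ≡ 815 · 1724 · 2578 · 1521 · 2584 · 256 · 16 ≡ 2277 (mod 2623).
Since 2277 ≠ 1, base 4 is a Fermat witness: 2623 is composite.

2277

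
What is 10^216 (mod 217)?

64

10^1 ≡ 10 (mod 217)
10^2 ≡ 10^2 = 100 ≡ 100 (mod 217)
10^4 ≡ 100^2 = 10000 ≡ 18 (mod 217)
10^8 ≡ 18^2 = 324 ≡ 107 (mod 217)
10^16 ≡ 107^2 = 11449 ≡ 165 (mod 217)
10^32 ≡ 165^2 = 27225 ≡ 100 (mod 217)
10^64 ≡ 100^2 = 10000 ≡ 18 (mod 217)
10^128 ≡ 18^2 = 324 ≡ 107 (mod 217)
216 = 128 + 64 + 16 + 8 in binary powers of 2.
So 10^216 ≡ 107 · 18 · 165 · 107 ≡ 64 (mod 217).
Since 64 ≠ 1, base 10 is a Fermat witness: 217 is composite.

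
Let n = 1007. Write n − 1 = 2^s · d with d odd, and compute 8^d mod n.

1007 − 1 = 1006 = 2^1 · 503, so d = 503.
8^1 ≡ 8 (mod 1007)
8^2 ≡ 8^2 = 64 ≡ 64 (mod 1007)
8^4 ≡ 64^2 = 4096 ≡ 68 (mod 1007)
8^8 ≡ 68^2 = 4624 ≡ 596 (mod 1007)
8^16 ≡ 596^2 = 355216 ≡ 752 (mod 1007)
8^32 ≡ 752^2 = 565504 ≡ 577 (mod 1007)
8^64 ≡ 577^2 = 332929 ≡ 619 (mod 1007)
8^128 ≡ 619^2 = 383161 ≡ 501 (mod 1007)
8^256 ≡ 501^2 = 251001 ≡ 258 (mod 1007)
503 = 256 + 128 + 64 + 32 + 16 + 4 + 2 + 1 in binary powers of 2.
So 8^503 ≡ 258 · 501 · 619 · 577 · 752 · 68 · 64 · 8 ≡ 373 (mod 1007).
Squaring chain: 373; never reaches −1, so base 8 is a Miller–Rabin witness that 1007 is composite.

373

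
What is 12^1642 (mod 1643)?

12^1 ≡ 12 (mod 1643)
12^2 ≡ 12^2 = 144 ≡ 144 (mod 1643)
12^4 ≡ 144^2 = 20736 ≡ 1020 (mod 1643)
12^8 ≡ 1020^2 = 1040400 ≡ 381 (mod 1643)
12^16 ≡ 381^2 = 145161 ≡ 577 (mod 1643)
12^32 ≡ 577^2 = 332929 ≡ 1043 (mod 1643)
12^64 ≡ 1043^2 = 1087849 ≡ 183 (mod 1643)
12^128 ≡ 183^2 = 33489 ≡ 629 (mod 1643)
12^256 ≡ 629^2 = 395641 ≡ 1321 (mod 1643)
12^512 ≡ 1321^2 = 1745041 ≡ 175 (mod 1643)
12^1024 ≡ 175^2 = 30625 ≡ 1051 (mod 1643)
1642 = 1024 + 512 + 64 + 32 + 8 + 2 in binary powers of 2.
So 12^1642 ≡ 1051 · 175 · 183 · 1043 · 381 · 144 ≡ 782 (mod 1643).
Since 782 ≠ 1, base 12 is a Fermat witness: 1643 is composite.

782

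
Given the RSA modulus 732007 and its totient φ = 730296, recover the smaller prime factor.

φ(n) = (p−1)(q−1) = n − (p+q) + 1, so p + q = 732007 − 730296 + 1 = 1712.
p and q are the roots of t² − 1712t + 732007 = 0.
Discriminant: 1712² − 4·732007 = 2930944 − 2928028 = 2916; √2916 = 54.
q = (1712 − 54)/2 = 829, p = (1712 + 54)/2 = 883.
Check: 829 · 883 = 732007.

829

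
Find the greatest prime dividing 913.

913 = 11 · 83
83 is prime.
So 913 = 11 · 83; the largest prime factor is 83.

83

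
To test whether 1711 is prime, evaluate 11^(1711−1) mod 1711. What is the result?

1078

11^1 ≡ 11 (mod 1711)
11^2 ≡ 11^2 = 121 ≡ 121 (mod 1711)
11^4 ≡ 121^2 = 14641 ≡ 953 (mod 1711)
11^8 ≡ 953^2 = 908209 ≡ 1379 (mod 1711)
11^16 ≡ 1379^2 = 1901641 ≡ 720 (mod 1711)
11^32 ≡ 720^2 = 518400 ≡ 1678 (mod 1711)
11^64 ≡ 1678^2 = 2815684 ≡ 1089 (mod 1711)
11^128 ≡ 1089^2 = 1185921 ≡ 198 (mod 1711)
11^256 ≡ 198^2 = 39204 ≡ 1562 (mod 1711)
11^512 ≡ 1562^2 = 2439844 ≡ 1669 (mod 1711)
11^1024 ≡ 1669^2 = 2785561 ≡ 53 (mod 1711)
1710 = 1024 + 512 + 128 + 32 + 8 + 4 + 2 in binary powers of 2.
So 11^1710 ≡ 53 · 1669 · 198 · 1678 · 1379 · 953 · 121 ≡ 1078 (mod 1711).
Since 1078 ≠ 1, base 11 is a Fermat witness: 1711 is composite.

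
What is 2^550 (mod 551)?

2^1 ≡ 2 (mod 551)
2^2 ≡ 2^2 = 4 ≡ 4 (mod 551)
2^4 ≡ 4^2 = 16 ≡ 16 (mod 551)
2^8 ≡ 16^2 = 256 ≡ 256 (mod 551)
2^16 ≡ 256^2 = 65536 ≡ 518 (mod 551)
2^32 ≡ 518^2 = 268324 ≡ 538 (mod 551)
2^64 ≡ 538^2 = 289444 ≡ 169 (mod 551)
2^128 ≡ 169^2 = 28561 ≡ 460 (mod 551)
2^256 ≡ 460^2 = 211600 ≡ 16 (mod 551)
2^512 ≡ 16^2 = 256 ≡ 256 (mod 551)
550 = 512 + 32 + 4 + 2 in binary powers of 2.
So 2^550 ≡ 256 · 538 · 16 · 4 ≡ 245 (mod 551).
Since 245 ≠ 1, base 2 is a Fermat witness: 551 is composite.

245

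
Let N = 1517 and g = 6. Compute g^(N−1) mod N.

6^1 ≡ 6 (mod 1517)
6^2 ≡ 6^2 = 36 ≡ 36 (mod 1517)
6^4 ≡ 36^2 = 1296 ≡ 1296 (mod 1517)
6^8 ≡ 1296^2 = 1679616 ≡ 297 (mod 1517)
6^16 ≡ 297^2 = 88209 ≡ 223 (mod 1517)
6^32 ≡ 223^2 = 49729 ≡ 1185 (mod 1517)
6^64 ≡ 1185^2 = 1404225 ≡ 1000 (mod 1517)
6^128 ≡ 1000^2 = 1000000 ≡ 297 (mod 1517)
6^256 ≡ 297^2 = 88209 ≡ 223 (mod 1517)
6^512 ≡ 223^2 = 49729 ≡ 1185 (mod 1517)
6^1024 ≡ 1185^2 = 1404225 ≡ 1000 (mod 1517)
1516 = 1024 + 256 + 128 + 64 + 32 + 8 + 4 in binary powers of 2.
So 6^1516 ≡ 1000 · 223 · 297 · 1000 · 1185 · 297 · 1296 ≡ 556 (mod 1517).
Since 556 ≠ 1, base 6 is a Fermat witness: 1517 is composite.

556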